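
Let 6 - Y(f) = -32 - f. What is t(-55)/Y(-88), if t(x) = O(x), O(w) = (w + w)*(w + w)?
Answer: -242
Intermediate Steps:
Y(f) = 38 + f (Y(f) = 6 - (-32 - f) = 6 + (32 + f) = 38 + f)
O(w) = 4*w² (O(w) = (2*w)*(2*w) = 4*w²)
t(x) = 4*x²
t(-55)/Y(-88) = (4*(-55)²)/(38 - 88) = (4*3025)/(-50) = 12100*(-1/50) = -242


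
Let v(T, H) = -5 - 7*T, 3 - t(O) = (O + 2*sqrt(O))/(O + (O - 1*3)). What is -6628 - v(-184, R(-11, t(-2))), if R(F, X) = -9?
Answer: -7911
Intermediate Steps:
t(O) = 3 - (O + 2*sqrt(O))/(-3 + 2*O) (t(O) = 3 - (O + 2*sqrt(O))/(O + (O - 1*3)) = 3 - (O + 2*sqrt(O))/(O + (O - 3)) = 3 - (O + 2*sqrt(O))/(O + (-3 + O)) = 3 - (O + 2*sqrt(O))/(-3 + 2*O))
-6628 - v(-184, R(-11, t(-2))) = -6628 - (-5 - 7*(-184)) = -6628 - (-5 + 1288) = -6628 - 1*1283 = -6628 - 1283 = -7911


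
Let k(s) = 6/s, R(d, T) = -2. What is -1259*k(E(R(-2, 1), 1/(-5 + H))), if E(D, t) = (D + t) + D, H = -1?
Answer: 45324/25 ≈ 1813.0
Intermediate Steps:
E(D, t) = t + 2*D
-1259*k(E(R(-2, 1), 1/(-5 + H))) = -7554/(1/(-5 - 1) + 2*(-2)) = -7554/(1/(-6) - 4) = -7554/(-1/6 - 4) = -7554/(-25/6) = -7554*(-6)/25 = -1259*(-36/25) = 45324/25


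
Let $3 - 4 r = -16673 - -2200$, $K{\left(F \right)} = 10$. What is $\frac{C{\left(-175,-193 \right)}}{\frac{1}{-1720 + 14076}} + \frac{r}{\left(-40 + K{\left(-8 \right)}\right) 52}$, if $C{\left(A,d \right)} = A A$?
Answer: $\frac{590307896381}{1560} \approx 3.784 \cdot 10^{8}$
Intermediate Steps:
$C{\left(A,d \right)} = A^{2}$
$r = 3619$ ($r = \frac{3}{4} - \frac{-16673 - -2200}{4} = \frac{3}{4} - \frac{-16673 + 2200}{4} = \frac{3}{4} - - \frac{14473}{4} = \frac{3}{4} + \frac{14473}{4} = 3619$)
$\frac{C{\left(-175,-193 \right)}}{\frac{1}{-1720 + 14076}} + \frac{r}{\left(-40 + K{\left(-8 \right)}\right) 52} = \frac{\left(-175\right)^{2}}{\frac{1}{-1720 + 14076}} + \frac{3619}{\left(-40 + 10\right) 52} = \frac{30625}{\frac{1}{12356}} + \frac{3619}{\left(-30\right) 52} = 30625 \frac{1}{\frac{1}{12356}} + \frac{3619}{-1560} = 30625 \cdot 12356 + 3619 \left(- \frac{1}{1560}\right) = 378402500 - \frac{3619}{1560} = \frac{590307896381}{1560}$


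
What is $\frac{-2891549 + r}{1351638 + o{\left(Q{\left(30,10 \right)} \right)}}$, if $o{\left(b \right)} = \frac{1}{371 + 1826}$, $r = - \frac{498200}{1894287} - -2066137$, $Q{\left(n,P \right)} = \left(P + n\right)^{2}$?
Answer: $- \frac{3435158279618468}{5625177473651169} \approx -0.61068$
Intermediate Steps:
$r = \frac{3913855961119}{1894287}$ ($r = \left(-498200\right) \frac{1}{1894287} + 2066137 = - \frac{498200}{1894287} + 2066137 = \frac{3913855961119}{1894287} \approx 2.0661 \cdot 10^{6}$)
$o{\left(b \right)} = \frac{1}{2197}$
$\frac{-2891549 + r}{1351638 + o{\left(Q{\left(30,10 \right)} \right)}} = \frac{-2891549 + \frac{3913855961119}{1894287}}{1351638 + \frac{1}{2197}} = - \frac{1563567719444}{1894287 \cdot \frac{2969548687}{2197}} = \left(- \frac{1563567719444}{1894287}\right) \frac{2197}{2969548687} = - \frac{3435158279618468}{5625177473651169}$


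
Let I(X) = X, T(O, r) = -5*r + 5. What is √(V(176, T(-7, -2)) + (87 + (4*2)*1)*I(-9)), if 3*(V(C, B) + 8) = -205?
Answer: I*√8382/3 ≈ 30.518*I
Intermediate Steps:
T(O, r) = 5 - 5*r
V(C, B) = -229/3 (V(C, B) = -8 + (⅓)*(-205) = -8 - 205/3 = -229/3)
√(V(176, T(-7, -2)) + (87 + (4*2)*1)*I(-9)) = √(-229/3 + (87 + (4*2)*1)*(-9)) = √(-229/3 + (87 + 8*1)*(-9)) = √(-229/3 + (87 + 8)*(-9)) = √(-229/3 + 95*(-9)) = √(-229/3 - 855) = √(-2794/3) = I*√8382/3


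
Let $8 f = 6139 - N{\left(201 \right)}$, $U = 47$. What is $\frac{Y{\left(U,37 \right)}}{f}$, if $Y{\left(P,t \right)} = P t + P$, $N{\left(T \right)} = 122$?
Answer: $\frac{14288}{6017} \approx 2.3746$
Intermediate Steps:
$Y{\left(P,t \right)} = P + P t$
$f = \frac{6017}{8}$ ($f = \frac{6139 - 122}{8} = \frac{1}{8} \cdot 6017 = \frac{6017}{8} \approx 752.13$)
$\frac{Y{\left(U,37 \right)}}{f} = \frac{47 \left(1 + 37\right)}{\frac{6017}{8}} = 47 \cdot 38 \cdot \frac{8}{6017} = 1786 \cdot \frac{8}{6017} = \frac{14288}{6017}$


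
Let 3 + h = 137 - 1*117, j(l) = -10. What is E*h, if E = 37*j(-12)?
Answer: -6290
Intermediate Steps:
E = -370 (E = 37*(-10) = -370)
h = 17 (h = -3 + (137 - 1*117) = -3 + (137 - 117) = -3 + 20 = 17)
E*h = -370*17 = -6290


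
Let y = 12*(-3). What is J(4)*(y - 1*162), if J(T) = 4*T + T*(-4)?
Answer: 0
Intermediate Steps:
J(T) = 0 (J(T) = 4*T - 4*T = 0)
y = -36
J(4)*(y - 1*162) = 0*(-36 - 1*162) = 0*(-36 - 162) = 0*(-198) = 0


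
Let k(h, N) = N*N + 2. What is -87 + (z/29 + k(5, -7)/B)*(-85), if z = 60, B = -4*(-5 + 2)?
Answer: -72397/116 ≈ -624.11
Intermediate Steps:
B = 12 (B = -4*(-3) = 12)
k(h, N) = 2 + N² (k(h, N) = N² + 2 = 2 + N²)
-87 + (z/29 + k(5, -7)/B)*(-85) = -87 + (60/29 + (2 + (-7)²)/12)*(-85) = -87 + (60*(1/29) + (2 + 49)*(1/12))*(-85) = -87 + (60/29 + 51*(1/12))*(-85) = -87 + (60/29 + 17/4)*(-85) = -87 + (733/116)*(-85) = -87 - 62305/116 = -72397/116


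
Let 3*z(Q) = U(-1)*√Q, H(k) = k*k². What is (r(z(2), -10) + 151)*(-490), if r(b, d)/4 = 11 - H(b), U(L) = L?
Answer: -95550 - 3920*√2/27 ≈ -95755.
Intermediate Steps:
H(k) = k³
z(Q) = -√Q/3 (z(Q) = (-√Q)/3 = -√Q/3)
r(b, d) = 44 - 4*b³ (r(b, d) = 4*(11 - b³) = 44 - 4*b³)
(r(z(2), -10) + 151)*(-490) = ((44 - 4*(-2*√2/27)) + 151)*(-490) = ((44 - (-8)*√2/27) + 151)*(-490) = ((44 + 8*√2/27) + 151)*(-490) = (195 + 8*√2/27)*(-490) = -95550 - 3920*√2/27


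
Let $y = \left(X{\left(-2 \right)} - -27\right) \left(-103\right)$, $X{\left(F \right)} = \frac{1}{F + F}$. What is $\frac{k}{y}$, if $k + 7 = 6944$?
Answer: $- \frac{27748}{11021} \approx -2.5177$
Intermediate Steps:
$X{\left(F \right)} = \frac{1}{2 F}$
$k = 6937$ ($k = -7 + 6944 = 6937$)
$y = - \frac{11021}{4}$ ($y = \left(\frac{1}{2 \left(-2\right)} - -27\right) \left(-103\right) = \left(\frac{1}{2} \left(- \frac{1}{2}\right) + 27\right) \left(-103\right) = \left(- \frac{1}{4} + 27\right) \left(-103\right) = \frac{107}{4} \left(-103\right) = - \frac{11021}{4} \approx -2755.3$)
$\frac{k}{y} = \frac{6937}{- \frac{11021}{4}} = 6937 \left(- \frac{4}{11021}\right) = - \frac{27748}{11021}$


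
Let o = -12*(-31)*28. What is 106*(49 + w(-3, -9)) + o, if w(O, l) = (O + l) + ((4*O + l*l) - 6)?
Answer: 21016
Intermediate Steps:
w(O, l) = -6 + l + l**2 + 5*O (w(O, l) = (O + l) + ((4*O + l**2) - 6) = (O + l) + ((l**2 + 4*O) - 6) = (O + l) + (-6 + l**2 + 4*O) = -6 + l + l**2 + 5*O)
o = 10416 (o = 372*28 = 10416)
106*(49 + w(-3, -9)) + o = 106*(49 + (-6 - 9 + (-9)**2 + 5*(-3))) + 10416 = 106*(49 + (-6 - 9 + 81 - 15)) + 10416 = 106*(49 + 51) + 10416 = 106*100 + 10416 = 10600 + 10416 = 21016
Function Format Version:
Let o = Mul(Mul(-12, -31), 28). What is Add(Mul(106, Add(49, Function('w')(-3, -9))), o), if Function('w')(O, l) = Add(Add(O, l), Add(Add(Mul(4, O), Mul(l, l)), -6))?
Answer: 21016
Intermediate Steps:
Function('w')(O, l) = Add(-6, l, Pow(l, 2), Mul(5, O)) (Function('w')(O, l) = Add(Add(O, l), Add(Add(Mul(4, O), Pow(l, 2)), -6)) = Add(Add(O, l), Add(Add(Pow(l, 2), Mul(4, O)), -6)) = Add(Add(O, l), Add(-6, Pow(l, 2), Mul(4, O))) = Add(-6, l, Pow(l, 2), Mul(5, O)))
o = 10416 (o = Mul(372, 28) = 10416)
Add(Mul(106, Add(49, Function('w')(-3, -9))), o) = Add(Mul(106, Add(49, Add(-6, -9, Pow(-9, 2), Mul(5, -3)))), 10416) = Add(Mul(106, Add(49, Add(-6, -9, 81, -15))), 10416) = Add(Mul(106, Add(49, 51)), 10416) = Add(Mul(106, 100), 10416) = Add(10600, 10416) = 21016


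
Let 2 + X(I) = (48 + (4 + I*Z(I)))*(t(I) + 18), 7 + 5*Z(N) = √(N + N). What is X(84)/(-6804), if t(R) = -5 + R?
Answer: 15913/17010 - 194*√42/405 ≈ -2.1688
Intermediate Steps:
Z(N) = -7/5 + √2*√N/5 (Z(N) = -7/5 + √(N + N)/5 = -7/5 + √(2*N)/5 = -7/5 + (√2*√N)/5 = -7/5 + √2*√N/5)
X(I) = -2 + (13 + I)*(52 + I*(-7/5 + √2*√I/5)) (X(I) = -2 + (48 + (4 + I*(-7/5 + √2*√I/5)))*((-5 + I) + 18) = -2 + (52 + I*(-7/5 + √2*√I/5))*(13 + I) = -2 + (13 + I)*(52 + I*(-7/5 + √2*√I/5)))
X(84)/(-6804) = (674 - 7/5*84² + (169/5)*84 + √2*84^(5/2)/5 + 13*√2*84^(3/2)/5)/(-6804) = (674 - 7/5*7056 + 14196/5 + √2*(14112*√21)/5 + 13*√2*(168*√21)/5)*(-1/6804) = (674 - 49392/5 + 14196/5 + 14112*√42/5 + 2184*√42/5)*(-1/6804) = (-31826/5 + 16296*√42/5)*(-1/6804) = 15913/17010 - 194*√42/405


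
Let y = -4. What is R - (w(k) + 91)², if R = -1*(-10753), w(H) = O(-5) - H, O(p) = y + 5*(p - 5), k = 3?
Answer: 9597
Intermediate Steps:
O(p) = -29 + 5*p (O(p) = -4 + 5*(p - 5) = -4 + 5*(-5 + p) = -4 + (-25 + 5*p) = -29 + 5*p)
w(H) = -54 - H (w(H) = (-29 + 5*(-5)) - H = (-29 - 25) - H = -54 - H)
R = 10753
R - (w(k) + 91)² = 10753 - ((-54 - 1*3) + 91)² = 10753 - ((-54 - 3) + 91)² = 10753 - (-57 + 91)² = 10753 - 1*34² = 10753 - 1*1156 = 10753 - 1156 = 9597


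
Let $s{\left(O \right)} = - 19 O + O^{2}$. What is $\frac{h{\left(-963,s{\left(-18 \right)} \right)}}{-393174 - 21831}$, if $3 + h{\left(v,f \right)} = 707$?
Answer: $- \frac{704}{415005} \approx -0.0016964$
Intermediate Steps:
$s{\left(O \right)} = O^{2} - 19 O$
$h{\left(v,f \right)} = 704$ ($h{\left(v,f \right)} = -3 + 707 = 704$)
$\frac{h{\left(-963,s{\left(-18 \right)} \right)}}{-393174 - 21831} = \frac{704}{-393174 - 21831} = \frac{704}{-415005} = 704 \left(- \frac{1}{415005}\right) = - \frac{704}{415005}$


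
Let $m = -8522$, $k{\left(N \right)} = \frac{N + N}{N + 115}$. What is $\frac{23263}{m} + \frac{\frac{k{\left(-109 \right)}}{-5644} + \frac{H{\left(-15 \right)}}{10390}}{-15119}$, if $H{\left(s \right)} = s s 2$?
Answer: $- \frac{3093735087714529}{1133335280804532} \approx -2.7298$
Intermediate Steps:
$H{\left(s \right)} = 2 s^{2}$ ($H{\left(s \right)} = s^{2} \cdot 2 = 2 s^{2}$)
$k{\left(N \right)} = \frac{2 N}{115 + N}$
$\frac{23263}{m} + \frac{\frac{k{\left(-109 \right)}}{-5644} + \frac{H{\left(-15 \right)}}{10390}}{-15119} = \frac{23263}{-8522} + \frac{\frac{2 \left(-109\right) \frac{1}{115 - 109}}{-5644} + \frac{2 \left(-15\right)^{2}}{10390}}{-15119} = 23263 \left(- \frac{1}{8522}\right) + \left(2 \left(-109\right) \frac{1}{6} \left(- \frac{1}{5644}\right) + 2 \cdot 225 \cdot \frac{1}{10390}\right) \left(- \frac{1}{15119}\right) = - \frac{23263}{8522} + \left(2 \left(-109\right) \frac{1}{6} \left(- \frac{1}{5644}\right) + 450 \cdot \frac{1}{10390}\right) \left(- \frac{1}{15119}\right) = - \frac{23263}{8522} + \left(\left(- \frac{109}{3}\right) \left(- \frac{1}{5644}\right) + \frac{45}{1039}\right) \left(- \frac{1}{15119}\right) = - \frac{23263}{8522} + \left(\frac{109}{16932} + \frac{45}{1039}\right) \left(- \frac{1}{15119}\right) = - \frac{23263}{8522} + \frac{875191}{17592348} \left(- \frac{1}{15119}\right) = - \frac{23263}{8522} - \frac{875191}{265978709412} = - \frac{3093735087714529}{1133335280804532}$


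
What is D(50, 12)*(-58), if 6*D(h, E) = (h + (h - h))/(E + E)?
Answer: -725/36 ≈ -20.139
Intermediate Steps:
D(h, E) = h/(12*E) (D(h, E) = ((h + (h - h))/(E + E))/6 = ((h + 0)/((2*E)))/6 = (h*(1/(2*E)))/6 = (h/(2*E))/6 = h/(12*E))
D(50, 12)*(-58) = ((1/12)*50/12)*(-58) = ((1/12)*50*(1/12))*(-58) = (25/72)*(-58) = -725/36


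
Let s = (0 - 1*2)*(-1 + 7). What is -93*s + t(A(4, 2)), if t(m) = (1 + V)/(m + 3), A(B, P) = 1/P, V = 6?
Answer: 1118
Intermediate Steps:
s = -12 (s = (0 - 2)*6 = -2*6 = -12)
t(m) = 7/(3 + m) (t(m) = (1 + 6)/(m + 3) = 7/(3 + m))
-93*s + t(A(4, 2)) = -93*(-12) + 7/(3 + 1/2) = 1116 + 7/(3 + ½) = 1116 + 7/(7/2) = 1116 + 7*(2/7) = 1116 + 2 = 1118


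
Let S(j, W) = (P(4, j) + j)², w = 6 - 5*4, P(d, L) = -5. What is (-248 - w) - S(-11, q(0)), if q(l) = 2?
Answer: -490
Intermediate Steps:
w = -14 (w = 6 - 20 = -14)
S(j, W) = (-5 + j)²
(-248 - w) - S(-11, q(0)) = (-248 - 1*(-14)) - (-5 - 11)² = (-248 + 14) - 1*(-16)² = -234 - 1*256 = -234 - 256 = -490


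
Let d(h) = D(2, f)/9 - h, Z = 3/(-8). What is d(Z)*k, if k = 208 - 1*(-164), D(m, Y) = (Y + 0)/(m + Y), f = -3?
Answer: 527/2 ≈ 263.50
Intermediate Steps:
D(m, Y) = Y/(Y + m)
Z = -3/8 (Z = 3*(-⅛) = -3/8 ≈ -0.37500)
d(h) = ⅓ - h (d(h) = -3/(-3 + 2)/9 - h = -3/(-1)*(⅑) - h = -3*(-1)*(⅑) - h = 3*(⅑) - h = ⅓ - h)
k = 372 (k = 208 + 164 = 372)
d(Z)*k = (⅓ - 1*(-3/8))*372 = (⅓ + 3/8)*372 = (17/24)*372 = 527/2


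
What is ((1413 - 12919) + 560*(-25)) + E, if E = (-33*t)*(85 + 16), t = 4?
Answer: -38838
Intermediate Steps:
E = -13332 (E = (-33*4)*(85 + 16) = -132*101 = -13332)
((1413 - 12919) + 560*(-25)) + E = ((1413 - 12919) + 560*(-25)) - 13332 = (-11506 - 14000) - 13332 = -25506 - 13332 = -38838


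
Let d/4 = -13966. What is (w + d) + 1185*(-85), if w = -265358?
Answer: -421947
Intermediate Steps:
d = -55864 (d = 4*(-13966) = -55864)
(w + d) + 1185*(-85) = (-265358 - 55864) + 1185*(-85) = -321222 - 100725 = -421947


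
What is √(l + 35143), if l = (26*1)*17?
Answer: √35585 ≈ 188.64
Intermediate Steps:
l = 442 (l = 26*17 = 442)
√(l + 35143) = √(442 + 35143) = √35585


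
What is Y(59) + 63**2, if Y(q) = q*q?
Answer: 7450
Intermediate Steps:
Y(q) = q**2
Y(59) + 63**2 = 59**2 + 63**2 = 3481 + 3969 = 7450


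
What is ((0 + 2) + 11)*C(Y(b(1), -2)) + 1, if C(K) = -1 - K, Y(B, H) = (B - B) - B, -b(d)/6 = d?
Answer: -90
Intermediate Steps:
b(d) = -6*d
Y(B, H) = -B (Y(B, H) = 0 - B = -B)
((0 + 2) + 11)*C(Y(b(1), -2)) + 1 = ((0 + 2) + 11)*(-1 - (-1)*(-6*1)) + 1 = (2 + 11)*(-1 - (-1)*(-6)) + 1 = 13*(-1 - 1*6) + 1 = 13*(-1 - 6) + 1 = 13*(-7) + 1 = -91 + 1 = -90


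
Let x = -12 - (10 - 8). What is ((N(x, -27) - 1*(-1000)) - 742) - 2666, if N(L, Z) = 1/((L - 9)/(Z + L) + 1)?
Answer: -154071/64 ≈ -2407.4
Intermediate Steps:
x = -14 (x = -12 - 1*2 = -12 - 2 = -14)
N(L, Z) = 1/(1 + (-9 + L)/(L + Z)) (N(L, Z) = 1/((-9 + L)/(L + Z) + 1) = 1/(1 + (-9 + L)/(L + Z)))
((N(x, -27) - 1*(-1000)) - 742) - 2666 = (((-14 - 27)/(-9 - 27 + 2*(-14)) - 1*(-1000)) - 742) - 2666 = ((-41/(-9 - 27 - 28) + 1000) - 742) - 2666 = ((-41/(-64) + 1000) - 742) - 2666 = ((-1/64*(-41) + 1000) - 742) - 2666 = ((41/64 + 1000) - 742) - 2666 = (64041/64 - 742) - 2666 = 16553/64 - 2666 = -154071/64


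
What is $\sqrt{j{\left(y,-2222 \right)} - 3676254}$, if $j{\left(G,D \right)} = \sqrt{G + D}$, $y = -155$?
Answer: $\sqrt{-3676254 + i \sqrt{2377}} \approx 0.01 + 1917.4 i$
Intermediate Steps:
$j{\left(G,D \right)} = \sqrt{D + G}$
$\sqrt{j{\left(y,-2222 \right)} - 3676254} = \sqrt{\sqrt{-2222 - 155} - 3676254} = \sqrt{\sqrt{-2377} - 3676254} = \sqrt{i \sqrt{2377} - 3676254} = \sqrt{-3676254 + i \sqrt{2377}}$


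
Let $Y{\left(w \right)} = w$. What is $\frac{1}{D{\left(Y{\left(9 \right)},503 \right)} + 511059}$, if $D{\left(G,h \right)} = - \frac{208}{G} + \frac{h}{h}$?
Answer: $\frac{9}{4599332} \approx 1.9568 \cdot 10^{-6}$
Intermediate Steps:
$D{\left(G,h \right)} = 1 - \frac{208}{G}$ ($D{\left(G,h \right)} = - \frac{208}{G} + 1 = 1 - \frac{208}{G}$)
$\frac{1}{D{\left(Y{\left(9 \right)},503 \right)} + 511059} = \frac{1}{\frac{-208 + 9}{9} + 511059} = \frac{1}{\frac{1}{9} \left(-199\right) + 511059} = \frac{1}{- \frac{199}{9} + 511059} = \frac{1}{\frac{4599332}{9}} = \frac{9}{4599332}$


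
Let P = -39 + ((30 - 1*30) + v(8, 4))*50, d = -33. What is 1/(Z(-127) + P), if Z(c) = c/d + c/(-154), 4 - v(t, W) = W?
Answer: -462/15859 ≈ -0.029132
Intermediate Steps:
v(t, W) = 4 - W
P = -39 (P = -39 + ((30 - 1*30) + (4 - 1*4))*50 = -39 + ((30 - 30) + (4 - 4))*50 = -39 + (0 + 0)*50 = -39 + 0*50 = -39 + 0 = -39)
Z(c) = -17*c/462 (Z(c) = c/(-33) + c/(-154) = c*(-1/33) + c*(-1/154) = -c/33 - c/154 = -17*c/462)
1/(Z(-127) + P) = 1/(-17/462*(-127) - 39) = 1/(2159/462 - 39) = 1/(-15859/462) = -462/15859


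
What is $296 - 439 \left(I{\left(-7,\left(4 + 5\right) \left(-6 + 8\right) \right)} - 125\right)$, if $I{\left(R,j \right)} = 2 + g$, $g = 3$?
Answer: $52976$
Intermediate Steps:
$I{\left(R,j \right)} = 5$ ($I{\left(R,j \right)} = 2 + 3 = 5$)
$296 - 439 \left(I{\left(-7,\left(4 + 5\right) \left(-6 + 8\right) \right)} - 125\right) = 296 - 439 \left(5 - 125\right) = 296 - -52680 = 296 + 52680 = 52976$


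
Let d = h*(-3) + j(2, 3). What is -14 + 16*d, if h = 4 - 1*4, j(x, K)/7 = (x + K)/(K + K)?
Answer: 238/3 ≈ 79.333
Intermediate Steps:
j(x, K) = 7*(K + x)/(2*K) (j(x, K) = 7*((x + K)/(K + K)) = 7*((K + x)/((2*K))) = 7*((K + x)*(1/(2*K))) = 7*((K + x)/(2*K)) = 7*(K + x)/(2*K))
h = 0 (h = 4 - 4 = 0)
d = 35/6 (d = 0*(-3) + (7/2)*(3 + 2)/3 = 0 + (7/2)*(⅓)*5 = 0 + 35/6 = 35/6 ≈ 5.8333)
-14 + 16*d = -14 + 16*(35/6) = -14 + 280/3 = 238/3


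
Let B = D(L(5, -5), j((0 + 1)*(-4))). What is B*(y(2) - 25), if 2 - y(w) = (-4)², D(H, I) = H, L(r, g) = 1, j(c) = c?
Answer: -39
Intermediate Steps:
y(w) = -14 (y(w) = 2 - 1*(-4)² = 2 - 1*16 = 2 - 16 = -14)
B = 1
B*(y(2) - 25) = 1*(-14 - 25) = 1*(-39) = -39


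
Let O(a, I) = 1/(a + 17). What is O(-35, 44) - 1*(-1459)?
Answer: 26261/18 ≈ 1458.9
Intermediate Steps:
O(a, I) = 1/(17 + a)
O(-35, 44) - 1*(-1459) = 1/(17 - 35) - 1*(-1459) = 1/(-18) + 1459 = -1/18 + 1459 = 26261/18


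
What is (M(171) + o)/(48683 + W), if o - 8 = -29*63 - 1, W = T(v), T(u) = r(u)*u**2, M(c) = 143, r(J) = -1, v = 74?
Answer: -1677/43207 ≈ -0.038813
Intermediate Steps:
T(u) = -u**2
W = -5476 (W = -1*74**2 = -1*5476 = -5476)
o = -1820 (o = 8 + (-29*63 - 1) = 8 + (-1827 - 1) = 8 - 1828 = -1820)
(M(171) + o)/(48683 + W) = (143 - 1820)/(48683 - 5476) = -1677/43207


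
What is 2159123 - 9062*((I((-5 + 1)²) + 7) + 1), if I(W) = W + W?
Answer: 1796643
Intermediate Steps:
I(W) = 2*W
2159123 - 9062*((I((-5 + 1)²) + 7) + 1) = 2159123 - 9062*((2*(-5 + 1)² + 7) + 1) = 2159123 - 9062*((2*(-4)² + 7) + 1) = 2159123 - 9062*((2*16 + 7) + 1) = 2159123 - 9062*((32 + 7) + 1) = 2159123 - 9062*(39 + 1) = 2159123 - 9062*40 = 2159123 - 1*362480 = 2159123 - 362480 = 1796643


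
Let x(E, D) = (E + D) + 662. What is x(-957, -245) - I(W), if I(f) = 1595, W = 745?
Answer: -2135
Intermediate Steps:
x(E, D) = 662 + D + E (x(E, D) = (D + E) + 662 = 662 + D + E)
x(-957, -245) - I(W) = (662 - 245 - 957) - 1*1595 = -540 - 1595 = -2135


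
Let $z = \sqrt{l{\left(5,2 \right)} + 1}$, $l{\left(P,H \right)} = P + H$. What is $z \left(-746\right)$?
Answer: $- 1492 \sqrt{2} \approx -2110.0$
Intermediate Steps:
$l{\left(P,H \right)} = H + P$
$z = 2 \sqrt{2}$ ($z = \sqrt{\left(2 + 5\right) + 1} = \sqrt{7 + 1} = \sqrt{8} = 2 \sqrt{2} \approx 2.8284$)
$z \left(-746\right) = 2 \sqrt{2} \left(-746\right) = - 1492 \sqrt{2}$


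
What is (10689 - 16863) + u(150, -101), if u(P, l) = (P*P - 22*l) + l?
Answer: 18447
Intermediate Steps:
u(P, l) = P² - 21*l (u(P, l) = (P² - 22*l) + l = P² - 21*l)
(10689 - 16863) + u(150, -101) = (10689 - 16863) + (150² - 21*(-101)) = -6174 + (22500 + 2121) = -6174 + 24621 = 18447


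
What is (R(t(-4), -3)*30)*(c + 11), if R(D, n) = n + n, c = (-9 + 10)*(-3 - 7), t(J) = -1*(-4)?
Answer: -180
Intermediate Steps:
t(J) = 4
c = -10 (c = 1*(-10) = -10)
R(D, n) = 2*n
(R(t(-4), -3)*30)*(c + 11) = ((2*(-3))*30)*(-10 + 11) = -6*30*1 = -180*1 = -180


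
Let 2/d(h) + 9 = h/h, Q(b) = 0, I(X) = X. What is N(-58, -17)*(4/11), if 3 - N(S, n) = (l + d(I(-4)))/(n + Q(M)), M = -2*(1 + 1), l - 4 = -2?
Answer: 211/187 ≈ 1.1283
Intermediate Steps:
l = 2 (l = 4 - 2 = 2)
M = -4 (M = -2*2 = -4)
d(h) = -1/4 (d(h) = 2/(-9 + h/h) = 2/(-9 + 1) = 2/(-8) = 2*(-1/8) = -1/4)
N(S, n) = 3 - 7/(4*n) (N(S, n) = 3 - (2 - 1/4)/(n + 0) = 3 - 7/(4*n))
N(-58, -17)*(4/11) = (3 - 7/4/(-17))*(4/11) = (3 - 7/4*(-1/17))*(4*(1/11)) = (3 + 7/68)*(4/11) = (211/68)*(4/11) = 211/187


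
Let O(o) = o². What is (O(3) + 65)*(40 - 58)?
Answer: -1332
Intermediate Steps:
(O(3) + 65)*(40 - 58) = (3² + 65)*(40 - 58) = (9 + 65)*(-18) = 74*(-18) = -1332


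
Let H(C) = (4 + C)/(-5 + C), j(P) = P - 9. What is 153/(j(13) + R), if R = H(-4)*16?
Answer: 153/4 ≈ 38.250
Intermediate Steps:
j(P) = -9 + P
H(C) = (4 + C)/(-5 + C)
R = 0 (R = ((4 - 4)/(-5 - 4))*16 = (0/(-9))*16 = -⅑*0*16 = 0*16 = 0)
153/(j(13) + R) = 153/((-9 + 13) + 0) = 153/(4 + 0) = 153/4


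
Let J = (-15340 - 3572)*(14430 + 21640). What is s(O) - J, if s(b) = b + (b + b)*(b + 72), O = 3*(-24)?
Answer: 682155768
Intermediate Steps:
J = -682155840 (J = -18912*36070 = -682155840)
O = -72
s(b) = b + 2*b*(72 + b) (s(b) = b + (2*b)*(72 + b) = b + 2*b*(72 + b))
s(O) - J = -72*(145 + 2*(-72)) - 1*(-682155840) = -72*(145 - 144) + 682155840 = -72*1 + 682155840 = -72 + 682155840 = 682155768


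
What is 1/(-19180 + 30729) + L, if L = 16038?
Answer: 185222863/11549 ≈ 16038.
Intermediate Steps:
1/(-19180 + 30729) + L = 1/(-19180 + 30729) + 16038 = 1/11549 + 16038 = 185222863/11549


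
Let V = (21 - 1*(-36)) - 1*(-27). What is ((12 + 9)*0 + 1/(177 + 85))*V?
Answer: 42/131 ≈ 0.32061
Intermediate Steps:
V = 84 (V = (21 + 36) + 27 = 57 + 27 = 84)
((12 + 9)*0 + 1/(177 + 85))*V = ((12 + 9)*0 + 1/(177 + 85))*84 = (21*0 + 1/262)*84 = (0 + 1/262)*84 = (1/262)*84 = 42/131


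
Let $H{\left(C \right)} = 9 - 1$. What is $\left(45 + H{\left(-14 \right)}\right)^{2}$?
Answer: $2809$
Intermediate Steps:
$H{\left(C \right)} = 8$ ($H{\left(C \right)} = 9 - 1 = 8$)
$\left(45 + H{\left(-14 \right)}\right)^{2} = \left(45 + 8\right)^{2} = 53^{2} = 2809$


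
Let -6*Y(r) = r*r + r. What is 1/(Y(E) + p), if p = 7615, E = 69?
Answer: 1/6810 ≈ 0.00014684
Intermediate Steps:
Y(r) = -r/6 - r²/6 (Y(r) = -(r*r + r)/6 = -(r² + r)/6 = -(r + r²)/6 = -r/6 - r²/6)
1/(Y(E) + p) = 1/(-⅙*69*(1 + 69) + 7615) = 1/(-⅙*69*70 + 7615) = 1/(-805 + 7615) = 1/6810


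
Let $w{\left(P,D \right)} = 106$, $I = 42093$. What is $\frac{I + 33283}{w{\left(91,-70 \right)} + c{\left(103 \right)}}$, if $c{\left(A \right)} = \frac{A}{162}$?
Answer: $\frac{12210912}{17275} \approx 706.85$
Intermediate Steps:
$c{\left(A \right)} = \frac{A}{162}$ ($c{\left(A \right)} = A \frac{1}{162} = \frac{A}{162}$)
$\frac{I + 33283}{w{\left(91,-70 \right)} + c{\left(103 \right)}} = \frac{42093 + 33283}{106 + \frac{1}{162} \cdot 103} = \frac{75376}{106 + \frac{103}{162}} = \frac{75376}{\frac{17275}{162}} = 75376 \cdot \frac{162}{17275} = \frac{12210912}{17275}$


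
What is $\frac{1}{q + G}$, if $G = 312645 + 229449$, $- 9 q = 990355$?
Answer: $\frac{9}{3888491} \approx 2.3145 \cdot 10^{-6}$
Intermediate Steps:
$q = - \frac{990355}{9}$ ($q = \left(- \frac{1}{9}\right) 990355 = - \frac{990355}{9} \approx -1.1004 \cdot 10^{5}$)
$G = 542094$
$\frac{1}{q + G} = \frac{1}{- \frac{990355}{9} + 542094} = \frac{1}{\frac{3888491}{9}} = \frac{9}{3888491}$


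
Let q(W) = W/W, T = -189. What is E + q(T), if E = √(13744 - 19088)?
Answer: 1 + 4*I*√334 ≈ 1.0 + 73.103*I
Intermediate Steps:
q(W) = 1
E = 4*I*√334 (E = √(-5344) = 4*I*√334 ≈ 73.103*I)
E + q(T) = 4*I*√334 + 1 = 1 + 4*I*√334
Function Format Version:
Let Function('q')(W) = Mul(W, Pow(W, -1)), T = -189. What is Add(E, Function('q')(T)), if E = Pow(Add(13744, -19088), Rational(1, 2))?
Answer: Add(1, Mul(4, I, Pow(334, Rational(1, 2)))) ≈ Add(1.0000, Mul(73.103, I))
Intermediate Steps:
Function('q')(W) = 1
E = Mul(4, I, Pow(334, Rational(1, 2))) (E = Pow(-5344, Rational(1, 2)) = Mul(4, I, Pow(334, Rational(1, 2))) ≈ Mul(73.103, I))
Add(E, Function('q')(T)) = Add(Mul(4, I, Pow(334, Rational(1, 2))), 1) = Add(1, Mul(4, I, Pow(334, Rational(1, 2))))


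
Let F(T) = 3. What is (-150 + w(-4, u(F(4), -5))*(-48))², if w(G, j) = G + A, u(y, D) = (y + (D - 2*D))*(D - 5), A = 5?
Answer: 39204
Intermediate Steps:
u(y, D) = (-5 + D)*(y - D) (u(y, D) = (y - D)*(-5 + D) = (-5 + D)*(y - D))
w(G, j) = 5 + G (w(G, j) = G + 5 = 5 + G)
(-150 + w(-4, u(F(4), -5))*(-48))² = (-150 + (5 - 4)*(-48))² = (-150 + 1*(-48))² = (-150 - 48)² = (-198)² = 39204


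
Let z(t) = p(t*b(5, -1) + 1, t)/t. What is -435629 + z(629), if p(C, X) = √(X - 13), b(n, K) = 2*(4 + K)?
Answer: -435629 + 2*√154/629 ≈ -4.3563e+5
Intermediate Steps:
b(n, K) = 8 + 2*K
p(C, X) = √(-13 + X)
z(t) = √(-13 + t)/t
-435629 + z(629) = -435629 + √(-13 + 629)/629 = -435629 + √616/629 = -435629 + (2*√154)/629 = -435629 + 2*√154/629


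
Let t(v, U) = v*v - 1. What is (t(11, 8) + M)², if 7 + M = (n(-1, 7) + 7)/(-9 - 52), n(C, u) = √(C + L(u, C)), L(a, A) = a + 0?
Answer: (-6886 + √6)²/3721 ≈ 12734.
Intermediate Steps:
L(a, A) = a
t(v, U) = -1 + v² (t(v, U) = v² - 1 = -1 + v²)
n(C, u) = √(C + u)
M = -434/61 - √6/61 (M = -7 + (√(-1 + 7) + 7)/(-9 - 52) = -7 + (√6 + 7)/(-61) = -7 + (7 + √6)*(-1/61) = -7 + (-7/61 - √6/61) = -434/61 - √6/61 ≈ -7.1549)
(t(11, 8) + M)² = ((-1 + 11²) + (-434/61 - √6/61))² = ((-1 + 121) + (-434/61 - √6/61))² = (120 + (-434/61 - √6/61))² = (6886/61 - √6/61)²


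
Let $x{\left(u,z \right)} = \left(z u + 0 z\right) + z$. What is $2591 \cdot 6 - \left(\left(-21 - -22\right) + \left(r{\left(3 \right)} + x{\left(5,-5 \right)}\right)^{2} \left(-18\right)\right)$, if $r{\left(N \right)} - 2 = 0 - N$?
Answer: $32843$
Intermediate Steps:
$r{\left(N \right)} = 2 - N$ ($r{\left(N \right)} = 2 + \left(0 - N\right) = 2 - N$)
$x{\left(u,z \right)} = z + u z$ ($x{\left(u,z \right)} = \left(u z + 0\right) + z = u z + z = z + u z$)
$2591 \cdot 6 - \left(\left(-21 - -22\right) + \left(r{\left(3 \right)} + x{\left(5,-5 \right)}\right)^{2} \left(-18\right)\right) = 2591 \cdot 6 - \left(\left(-21 - -22\right) + \left(\left(2 - 3\right) - 5 \left(1 + 5\right)\right)^{2} \left(-18\right)\right) = 15546 - \left(\left(-21 + 22\right) + \left(\left(2 - 3\right) - 30\right)^{2} \left(-18\right)\right) = 15546 - \left(1 + \left(-1 - 30\right)^{2} \left(-18\right)\right) = 15546 - \left(1 + \left(-31\right)^{2} \left(-18\right)\right) = 15546 - \left(1 + 961 \left(-18\right)\right) = 15546 - \left(1 - 17298\right) = 15546 - -17297 = 15546 + 17297 = 32843$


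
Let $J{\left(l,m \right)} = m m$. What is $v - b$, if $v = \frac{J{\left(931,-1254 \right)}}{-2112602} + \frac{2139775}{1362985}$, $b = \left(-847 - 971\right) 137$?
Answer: $\frac{71717418494199431}{287944483697} \approx 2.4907 \cdot 10^{5}$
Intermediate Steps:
$J{\left(l,m \right)} = m^{2}$
$b = -249066$ ($b = \left(-1818\right) 137 = -249066$)
$v = \frac{237717722429}{287944483697}$ ($v = \frac{\left(-1254\right)^{2}}{-2112602} + \frac{2139775}{1362985} = 1572516 \left(- \frac{1}{2112602}\right) + 2139775 \cdot \frac{1}{1362985} = - \frac{786258}{1056301} + \frac{427955}{272597} = \frac{237717722429}{287944483697} \approx 0.82557$)
$v - b = \frac{237717722429}{287944483697} - -249066 = \frac{237717722429}{287944483697} + 249066 = \frac{71717418494199431}{287944483697}$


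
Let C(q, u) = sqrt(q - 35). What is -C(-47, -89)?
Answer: -I*sqrt(82) ≈ -9.0554*I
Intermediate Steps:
C(q, u) = sqrt(-35 + q)
-C(-47, -89) = -sqrt(-35 - 47) = -sqrt(-82) = -I*sqrt(82)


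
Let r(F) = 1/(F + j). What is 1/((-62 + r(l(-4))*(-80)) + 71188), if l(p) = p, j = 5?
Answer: 1/71046 ≈ 1.4075e-5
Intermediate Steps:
r(F) = 1/(5 + F) (r(F) = 1/(F + 5) = 1/(5 + F))
1/((-62 + r(l(-4))*(-80)) + 71188) = 1/((-62 - 80/(5 - 4)) + 71188) = 1/((-62 - 80/1) + 71188) = 1/((-62 + 1*(-80)) + 71188) = 1/((-62 - 80) + 71188) = 1/(-142 + 71188) = 1/71046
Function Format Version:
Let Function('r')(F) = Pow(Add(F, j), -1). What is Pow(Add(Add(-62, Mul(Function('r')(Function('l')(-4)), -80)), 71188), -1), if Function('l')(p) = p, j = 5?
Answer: Rational(1, 71046) ≈ 1.4075e-5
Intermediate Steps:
Function('r')(F) = Pow(Add(5, F), -1) (Function('r')(F) = Pow(Add(F, 5), -1) = Pow(Add(5, F), -1))
Pow(Add(Add(-62, Mul(Function('r')(Function('l')(-4)), -80)), 71188), -1) = Pow(Add(Add(-62, Mul(Pow(Add(5, -4), -1), -80)), 71188), -1) = Pow(Add(Add(-62, Mul(Pow(1, -1), -80)), 71188), -1) = Pow(Add(Add(-62, Mul(1, -80)), 71188), -1) = Pow(Add(Add(-62, -80), 71188), -1) = Pow(Add(-142, 71188), -1) = Pow(71046, -1) = Rational(1, 71046)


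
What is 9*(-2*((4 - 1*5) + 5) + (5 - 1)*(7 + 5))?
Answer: 360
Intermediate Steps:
9*(-2*((4 - 1*5) + 5) + (5 - 1)*(7 + 5)) = 9*(-2*((4 - 5) + 5) + 4*12) = 9*(-2*(-1 + 5) + 48) = 9*(-2*4 + 48) = 9*(-8 + 48) = 9*40 = 360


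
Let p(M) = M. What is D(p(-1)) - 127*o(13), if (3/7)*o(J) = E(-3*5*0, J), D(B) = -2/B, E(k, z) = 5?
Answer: -4439/3 ≈ -1479.7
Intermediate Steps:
o(J) = 35/3 (o(J) = (7/3)*5 = 35/3)
D(p(-1)) - 127*o(13) = -2/(-1) - 127*35/3 = -2*(-1) - 4445/3 = 2 - 4445/3 = -4439/3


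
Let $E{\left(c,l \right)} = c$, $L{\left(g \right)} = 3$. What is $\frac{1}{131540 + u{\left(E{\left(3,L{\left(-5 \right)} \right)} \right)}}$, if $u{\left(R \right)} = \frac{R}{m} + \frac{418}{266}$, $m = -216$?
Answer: $\frac{504}{66296945} \approx 7.6022 \cdot 10^{-6}$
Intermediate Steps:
$u{\left(R \right)} = \frac{11}{7} - \frac{R}{216}$ ($u{\left(R \right)} = \frac{R}{-216} + \frac{418}{266} = R \left(- \frac{1}{216}\right) + 418 \cdot \frac{1}{266} = - \frac{R}{216} + \frac{11}{7} = \frac{11}{7} - \frac{R}{216}$)
$\frac{1}{131540 + u{\left(E{\left(3,L{\left(-5 \right)} \right)} \right)}} = \frac{1}{131540 + \left(\frac{11}{7} - \frac{1}{72}\right)} = \frac{1}{131540 + \frac{785}{504}} = \frac{1}{\frac{66296945}{504}} = \frac{504}{66296945}$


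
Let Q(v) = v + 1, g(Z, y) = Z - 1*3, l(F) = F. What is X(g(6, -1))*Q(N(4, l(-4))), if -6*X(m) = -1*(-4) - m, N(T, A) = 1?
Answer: -1/3 ≈ -0.33333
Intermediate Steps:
g(Z, y) = -3 + Z (g(Z, y) = Z - 3 = -3 + Z)
Q(v) = 1 + v
X(m) = -2/3 + m/6 (X(m) = -(-1*(-4) - m)/6 = -(4 - m)/6 = -2/3 + m/6)
X(g(6, -1))*Q(N(4, l(-4))) = (-2/3 + (-3 + 6)/6)*(1 + 1) = (-2/3 + (1/6)*3)*2 = (-2/3 + 1/2)*2 = -1/6*2 = -1/3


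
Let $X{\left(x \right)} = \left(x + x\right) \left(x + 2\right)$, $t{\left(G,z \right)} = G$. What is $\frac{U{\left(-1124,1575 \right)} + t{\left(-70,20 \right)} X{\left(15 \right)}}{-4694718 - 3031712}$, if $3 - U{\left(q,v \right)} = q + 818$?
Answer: $\frac{35391}{7726430} \approx 0.0045805$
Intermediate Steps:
$U{\left(q,v \right)} = -815 - q$ ($U{\left(q,v \right)} = 3 - \left(q + 818\right) = 3 - \left(818 + q\right) = -815 - q$)
$X{\left(x \right)} = 2 x \left(2 + x\right)$
$\frac{U{\left(-1124,1575 \right)} + t{\left(-70,20 \right)} X{\left(15 \right)}}{-4694718 - 3031712} = \frac{\left(-815 - -1124\right) - 70 \cdot 2 \cdot 15 \left(2 + 15\right)}{-4694718 - 3031712} = \frac{\left(-815 + 1124\right) - 70 \cdot 2 \cdot 15 \cdot 17}{-7726430} = \left(309 - 35700\right) \left(- \frac{1}{7726430}\right) = \left(-35391\right) \left(- \frac{1}{7726430}\right) = \frac{35391}{7726430}$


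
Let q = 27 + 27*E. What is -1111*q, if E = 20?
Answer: -629937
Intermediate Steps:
q = 567 (q = 27 + 27*20 = 27 + 540 = 567)
-1111*q = -1111*567 = -629937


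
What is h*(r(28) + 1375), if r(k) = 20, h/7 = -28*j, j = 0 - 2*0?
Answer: 0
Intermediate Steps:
j = 0 (j = 0 + 0 = 0)
h = 0 (h = 7*(-28*0) = 7*0 = 0)
h*(r(28) + 1375) = 0*(20 + 1375) = 0*1395 = 0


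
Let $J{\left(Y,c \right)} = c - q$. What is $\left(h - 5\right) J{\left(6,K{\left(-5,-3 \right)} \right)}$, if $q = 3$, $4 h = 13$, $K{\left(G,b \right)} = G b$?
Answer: $-21$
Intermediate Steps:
$h = \frac{13}{4}$ ($h = \frac{1}{4} \cdot 13 = \frac{13}{4} \approx 3.25$)
$J{\left(Y,c \right)} = -3 + c$ ($J{\left(Y,c \right)} = c - 3 = -3 + c$)
$\left(h - 5\right) J{\left(6,K{\left(-5,-3 \right)} \right)} = \left(\frac{13}{4} - 5\right) \left(-3 - -15\right) = - \frac{7 \left(-3 + 15\right)}{4} = \left(- \frac{7}{4}\right) 12 = -21$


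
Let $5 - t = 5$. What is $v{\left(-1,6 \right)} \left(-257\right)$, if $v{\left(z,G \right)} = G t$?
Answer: $0$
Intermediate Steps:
$t = 0$ ($t = 5 - 5 = 0$)
$v{\left(z,G \right)} = 0$ ($v{\left(z,G \right)} = G 0 = 0$)
$v{\left(-1,6 \right)} \left(-257\right) = 0 \left(-257\right) = 0$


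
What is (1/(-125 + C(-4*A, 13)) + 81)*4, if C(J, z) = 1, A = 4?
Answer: 10043/31 ≈ 323.97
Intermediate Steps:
(1/(-125 + C(-4*A, 13)) + 81)*4 = (1/(-125 + 1) + 81)*4 = (1/(-124) + 81)*4 = (-1/124 + 81)*4 = (10043/124)*4 = 10043/31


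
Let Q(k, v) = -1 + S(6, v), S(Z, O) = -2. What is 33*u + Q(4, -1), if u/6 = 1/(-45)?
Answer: -37/5 ≈ -7.4000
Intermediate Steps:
u = -2/15 (u = 6/(-45) = 6*(-1/45) = -2/15 ≈ -0.13333)
Q(k, v) = -3 (Q(k, v) = -1 - 2 = -3)
33*u + Q(4, -1) = 33*(-2/15) - 3 = -22/5 - 3 = -37/5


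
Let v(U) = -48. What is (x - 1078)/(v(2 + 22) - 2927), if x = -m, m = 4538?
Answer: 5616/2975 ≈ 1.8877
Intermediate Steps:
x = -4538 (x = -1*4538 = -4538)
(x - 1078)/(v(2 + 22) - 2927) = (-4538 - 1078)/(-48 - 2927) = -5616/(-2975) = -5616*(-1/2975) = 5616/2975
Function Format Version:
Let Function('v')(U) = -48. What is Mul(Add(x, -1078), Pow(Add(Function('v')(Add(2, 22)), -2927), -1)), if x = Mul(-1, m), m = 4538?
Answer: Rational(5616, 2975) ≈ 1.8877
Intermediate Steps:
x = -4538 (x = Mul(-1, 4538) = -4538)
Mul(Add(x, -1078), Pow(Add(Function('v')(Add(2, 22)), -2927), -1)) = Mul(Add(-4538, -1078), Pow(Add(-48, -2927), -1)) = Mul(-5616, Pow(-2975, -1)) = Mul(-5616, Rational(-1, 2975)) = Rational(5616, 2975)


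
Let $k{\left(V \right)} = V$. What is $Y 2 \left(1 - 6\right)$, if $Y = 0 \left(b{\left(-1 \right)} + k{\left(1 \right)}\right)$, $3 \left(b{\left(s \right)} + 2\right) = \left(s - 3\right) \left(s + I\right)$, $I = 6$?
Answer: $0$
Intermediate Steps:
$b{\left(s \right)} = -2 + \frac{\left(-3 + s\right) \left(6 + s\right)}{3}$ ($b{\left(s \right)} = -2 + \frac{\left(s - 3\right) \left(s + 6\right)}{3} = -2 + \frac{\left(-3 + s\right) \left(6 + s\right)}{3}$)
$Y = 0$ ($Y = 0 \left(\left(-8 - 1 + \frac{\left(-1\right)^{2}}{3}\right) + 1\right) = 0 \left(\left(-8 - 1 + \frac{1}{3} \cdot 1\right) + 1\right) = 0 \left(\left(-8 - 1 + \frac{1}{3}\right) + 1\right) = 0 \left(- \frac{26}{3} + 1\right) = 0 \left(- \frac{23}{3}\right) = 0$)
$Y 2 \left(1 - 6\right) = 0 \cdot 2 \left(1 - 6\right) = 0 \left(1 - 6\right) = 0 \left(-5\right) = 0$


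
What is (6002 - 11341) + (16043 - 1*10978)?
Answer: -274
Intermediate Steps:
(6002 - 11341) + (16043 - 1*10978) = -5339 + (16043 - 10978) = -5339 + 5065 = -274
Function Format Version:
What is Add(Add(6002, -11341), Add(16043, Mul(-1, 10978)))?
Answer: -274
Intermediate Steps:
Add(Add(6002, -11341), Add(16043, Mul(-1, 10978))) = Add(-5339, Add(16043, -10978)) = Add(-5339, 5065) = -274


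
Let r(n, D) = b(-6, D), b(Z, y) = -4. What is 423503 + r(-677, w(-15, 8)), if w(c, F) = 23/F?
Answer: 423499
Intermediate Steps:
r(n, D) = -4
423503 + r(-677, w(-15, 8)) = 423503 - 4 = 423499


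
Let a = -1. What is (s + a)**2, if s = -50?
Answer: 2601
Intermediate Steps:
(s + a)**2 = (-50 - 1)**2 = (-51)**2 = 2601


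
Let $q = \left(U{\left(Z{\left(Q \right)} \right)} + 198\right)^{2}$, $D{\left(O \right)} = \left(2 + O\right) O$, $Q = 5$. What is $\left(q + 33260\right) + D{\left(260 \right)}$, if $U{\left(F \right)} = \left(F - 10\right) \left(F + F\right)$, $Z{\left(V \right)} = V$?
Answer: $123284$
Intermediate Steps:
$U{\left(F \right)} = 2 F \left(-10 + F\right)$ ($U{\left(F \right)} = \left(-10 + F\right) 2 F = 2 F \left(-10 + F\right)$)
$D{\left(O \right)} = O \left(2 + O\right)$
$q = 21904$ ($q = \left(2 \cdot 5 \left(-10 + 5\right) + 198\right)^{2} = \left(2 \cdot 5 \left(-5\right) + 198\right)^{2} = \left(-50 + 198\right)^{2} = 148^{2} = 21904$)
$\left(q + 33260\right) + D{\left(260 \right)} = \left(21904 + 33260\right) + 260 \left(2 + 260\right) = 55164 + 260 \cdot 262 = 55164 + 68120 = 123284$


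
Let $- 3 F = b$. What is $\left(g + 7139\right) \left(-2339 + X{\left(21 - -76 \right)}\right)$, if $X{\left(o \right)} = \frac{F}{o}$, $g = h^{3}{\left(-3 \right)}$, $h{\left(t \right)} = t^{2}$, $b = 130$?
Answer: $- \frac{5356369172}{291} \approx -1.8407 \cdot 10^{7}$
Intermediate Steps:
$g = 729$ ($g = \left(\left(-3\right)^{2}\right)^{3} = 9^{3} = 729$)
$F = - \frac{130}{3}$ ($F = \left(- \frac{1}{3}\right) 130 = - \frac{130}{3} \approx -43.333$)
$X{\left(o \right)} = - \frac{130}{3 o}$
$\left(g + 7139\right) \left(-2339 + X{\left(21 - -76 \right)}\right) = \left(729 + 7139\right) \left(-2339 - \frac{130}{3 \left(21 - -76\right)}\right) = 7868 \left(-2339 - \frac{130}{3 \left(21 + 76\right)}\right) = 7868 \left(-2339 - \frac{130}{3 \cdot 97}\right) = 7868 \left(-2339 - \frac{130}{291}\right) = 7868 \left(- \frac{680779}{291}\right) = - \frac{5356369172}{291}$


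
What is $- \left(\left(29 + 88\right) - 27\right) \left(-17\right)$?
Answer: $1530$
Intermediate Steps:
$- \left(\left(29 + 88\right) - 27\right) \left(-17\right) = - \left(117 - 27\right) \left(-17\right) = - 90 \left(-17\right) = \left(-1\right) \left(-1530\right) = 1530$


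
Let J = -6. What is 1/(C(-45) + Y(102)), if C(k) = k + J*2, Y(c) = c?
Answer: 1/45 ≈ 0.022222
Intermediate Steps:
C(k) = -12 + k (C(k) = k - 6*2 = k - 12 = -12 + k)
1/(C(-45) + Y(102)) = 1/((-12 - 45) + 102) = 1/(-57 + 102) = 1/45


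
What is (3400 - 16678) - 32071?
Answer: -45349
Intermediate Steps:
(3400 - 16678) - 32071 = -13278 - 32071 = -45349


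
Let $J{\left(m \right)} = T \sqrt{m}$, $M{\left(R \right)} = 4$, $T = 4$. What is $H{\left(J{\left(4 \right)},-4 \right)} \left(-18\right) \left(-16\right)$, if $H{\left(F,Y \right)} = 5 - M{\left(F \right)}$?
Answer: $288$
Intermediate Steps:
$J{\left(m \right)} = 4 \sqrt{m}$
$H{\left(F,Y \right)} = 1$ ($H{\left(F,Y \right)} = 5 - 4 = 1$)
$H{\left(J{\left(4 \right)},-4 \right)} \left(-18\right) \left(-16\right) = 1 \left(-18\right) \left(-16\right) = \left(-18\right) \left(-16\right) = 288$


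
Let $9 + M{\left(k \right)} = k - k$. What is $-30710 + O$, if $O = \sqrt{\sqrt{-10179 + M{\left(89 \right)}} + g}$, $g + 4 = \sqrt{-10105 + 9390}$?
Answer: $-30710 + \sqrt{-4 + i \sqrt{715} + 6 i \sqrt{283}} \approx -30702.0 + 8.116 i$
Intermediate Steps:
$M{\left(k \right)} = -9$ ($M{\left(k \right)} = -9 + \left(k - k\right) = -9 + 0 = -9$)
$g = -4 + i \sqrt{715}$ ($g = -4 + \sqrt{-10105 + 9390} = -4 + \sqrt{-715} = -4 + i \sqrt{715} \approx -4.0 + 26.739 i$)
$O = \sqrt{-4 + i \sqrt{715} + 6 i \sqrt{283}}$ ($O = \sqrt{\sqrt{-10179 - 9} - \left(4 - i \sqrt{715}\right)} = \sqrt{\sqrt{-10188} - \left(4 - i \sqrt{715}\right)} = \sqrt{6 i \sqrt{283} - \left(4 - i \sqrt{715}\right)} = \sqrt{-4 + i \sqrt{715} + 6 i \sqrt{283}} \approx 7.8657 + 8.116 i$)
$-30710 + O = -30710 + \sqrt{-4 + i \sqrt{715} + 6 i \sqrt{283}}$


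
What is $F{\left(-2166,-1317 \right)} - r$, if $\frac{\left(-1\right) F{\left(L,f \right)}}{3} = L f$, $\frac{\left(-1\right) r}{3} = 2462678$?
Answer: $-1169832$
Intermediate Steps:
$r = -7388034$ ($r = \left(-3\right) 2462678 = -7388034$)
$F{\left(L,f \right)} = - 3 L f$
$F{\left(-2166,-1317 \right)} - r = \left(-3\right) \left(-2166\right) \left(-1317\right) - -7388034 = -8557866 + 7388034 = -1169832$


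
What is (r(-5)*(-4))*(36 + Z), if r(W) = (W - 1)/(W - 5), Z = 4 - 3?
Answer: -444/5 ≈ -88.800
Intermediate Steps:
Z = 1
r(W) = (-1 + W)/(-5 + W)
(r(-5)*(-4))*(36 + Z) = (((-1 - 5)/(-5 - 5))*(-4))*(36 + 1) = ((-6/(-10))*(-4))*37 = (-⅒*(-6)*(-4))*37 = ((⅗)*(-4))*37 = -12/5*37 = -444/5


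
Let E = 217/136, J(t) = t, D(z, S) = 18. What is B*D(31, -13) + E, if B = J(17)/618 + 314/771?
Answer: 33917831/3600056 ≈ 9.4215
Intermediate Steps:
B = 69053/158826 (B = 17/618 + 314/771 = 69053/158826 ≈ 0.43477)
E = 217/136 (E = 217*(1/136) = 217/136 ≈ 1.5956)
B*D(31, -13) + E = (69053/158826)*18 + 217/136 = 207159/26471 + 217/136 = 33917831/3600056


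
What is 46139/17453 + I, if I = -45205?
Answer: -788916726/17453 ≈ -45202.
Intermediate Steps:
46139/17453 + I = 46139/17453 - 45205 = -788916726/17453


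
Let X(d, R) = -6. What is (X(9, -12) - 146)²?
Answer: 23104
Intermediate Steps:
(X(9, -12) - 146)² = (-6 - 146)² = (-152)² = 23104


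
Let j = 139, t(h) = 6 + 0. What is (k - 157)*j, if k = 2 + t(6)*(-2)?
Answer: -23213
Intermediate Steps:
t(h) = 6
k = -10 (k = 2 + 6*(-2) = 2 - 12 = -10)
(k - 157)*j = (-10 - 157)*139 = -167*139 = -23213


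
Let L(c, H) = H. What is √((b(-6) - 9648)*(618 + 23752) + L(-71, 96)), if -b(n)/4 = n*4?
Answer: 56*I*√74229 ≈ 15257.0*I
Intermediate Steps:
b(n) = -16*n (b(n) = -4*n*4 = -16*n)
√((b(-6) - 9648)*(618 + 23752) + L(-71, 96)) = √((-16*(-6) - 9648)*(618 + 23752) + 96) = √((96 - 9648)*24370 + 96) = √(-9552*24370 + 96) = √(-232782240 + 96) = √(-232782144) = 56*I*√74229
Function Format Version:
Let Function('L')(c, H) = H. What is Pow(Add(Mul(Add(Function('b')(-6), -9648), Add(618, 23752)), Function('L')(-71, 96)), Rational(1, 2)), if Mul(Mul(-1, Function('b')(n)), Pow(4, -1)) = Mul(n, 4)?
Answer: Mul(56, I, Pow(74229, Rational(1, 2))) ≈ Mul(15257., I)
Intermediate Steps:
Function('b')(n) = Mul(-16, n) (Function('b')(n) = Mul(-4, Mul(n, 4)) = Mul(-4, Mul(4, n)) = Mul(-16, n))
Pow(Add(Mul(Add(Function('b')(-6), -9648), Add(618, 23752)), Function('L')(-71, 96)), Rational(1, 2)) = Pow(Add(Mul(Add(Mul(-16, -6), -9648), Add(618, 23752)), 96), Rational(1, 2)) = Pow(Add(Mul(Add(96, -9648), 24370), 96), Rational(1, 2)) = Pow(Add(Mul(-9552, 24370), 96), Rational(1, 2)) = Pow(Add(-232782240, 96), Rational(1, 2)) = Pow(-232782144, Rational(1, 2)) = Mul(56, I, Pow(74229, Rational(1, 2)))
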